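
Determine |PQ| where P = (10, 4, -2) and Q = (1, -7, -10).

d = √[(x₂-x₁)² + (y₂-y₁)² + (z₂-z₁)²]
  = √[(-9)² + (-11)² + (-8)²]
  = √[81 + 121 + 64]
  = √266
  ≈ 16.31

16.31


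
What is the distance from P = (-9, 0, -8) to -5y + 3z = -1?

distance = |a·x₀ + b·y₀ + c·z₀ - d| / √(a² + b² + c²)
  = |0·(-9) + (-5)·0 + 3·(-8) - (-1)| / √(0² + (-5)² + 3²)
  = |0 + 0 - 24 + 1| / √(0 + 25 + 9)
  = |-23| / √34
  = 23 / 5.831
  ≈ 3.944

3.944


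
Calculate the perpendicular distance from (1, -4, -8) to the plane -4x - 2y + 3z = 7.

distance = |a·x₀ + b·y₀ + c·z₀ - d| / √(a² + b² + c²)
  = |(-4)·1 + (-2)·(-4) + 3·(-8) - 7| / √((-4)² + (-2)² + 3²)
  = |-4 + 8 - 24 - 7| / √(16 + 4 + 9)
  = |-27| / √29
  = 27 / 5.385
  ≈ 5.014

5.014


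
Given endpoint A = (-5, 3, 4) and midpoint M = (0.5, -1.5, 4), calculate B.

B = 2M - A
  = (2·0.5 - (-5), 2·(-1.5) - 3, 2·4 - 4)
  = (1 + 5, -3 - 3, 8 - 4)
  = (6, -6, 4)

(6, -6, 4)


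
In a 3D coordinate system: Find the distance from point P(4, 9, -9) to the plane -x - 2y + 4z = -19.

distance = |a·x₀ + b·y₀ + c·z₀ - d| / √(a² + b² + c²)
  = |(-1)·4 + (-2)·9 + 4·(-9) - (-19)| / √((-1)² + (-2)² + 4²)
  = |-4 - 18 - 36 + 19| / √(1 + 4 + 16)
  = |-39| / √21
  = 39 / 4.583
  ≈ 8.51

8.51


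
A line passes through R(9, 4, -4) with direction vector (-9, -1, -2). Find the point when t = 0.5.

P(t) = R + t·d
  = (9 + (-9)·0.5, 4 + (-1)·0.5, -4 + (-2)·0.5)
  = (9 - 4.5, 4 - 0.5, -4 - 1)
  = (4.5, 3.5, -5)

(4.5, 3.5, -5)


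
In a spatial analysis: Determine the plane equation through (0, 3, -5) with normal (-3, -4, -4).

The plane through P with normal n = (a, b, c) satisfies n·(r - P) = 0,
i.e. ax + by + cz = a·x₀ + b·y₀ + c·z₀.
d = (-3)·0 + (-4)·3 + (-4)·(-5)
  = 0 - 12 + 20
  = 8
Equation: -3x - 4y - 4z = 8

-3x - 4y - 4z = 8


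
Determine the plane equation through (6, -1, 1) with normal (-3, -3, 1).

The plane through P with normal n = (a, b, c) satisfies n·(r - P) = 0,
i.e. ax + by + cz = a·x₀ + b·y₀ + c·z₀.
d = (-3)·6 + (-3)·(-1) + 1·1
  = -18 + 3 + 1
  = -14
Equation: -3x - 3y + z = -14

-3x - 3y + z = -14


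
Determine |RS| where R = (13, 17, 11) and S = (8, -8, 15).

d = √[(x₂-x₁)² + (y₂-y₁)² + (z₂-z₁)²]
  = √[(-5)² + (-25)² + 4²]
  = √[25 + 625 + 16]
  = √666
  ≈ 25.81

25.81


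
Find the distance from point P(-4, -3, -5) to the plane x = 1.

distance = |a·x₀ + b·y₀ + c·z₀ - d| / √(a² + b² + c²)
  = |1·(-4) + 0·(-3) + 0·(-5) - 1| / √(1² + 0² + 0²)
  = |-4 + 0 + 0 - 1| / √(1 + 0 + 0)
  = |-5| / √1
  = 5 / 1
  ≈ 5

5


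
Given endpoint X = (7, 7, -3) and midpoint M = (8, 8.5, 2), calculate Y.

Y = 2M - X
  = (2·8 - 7, 2·8.5 - 7, 2·2 - (-3))
  = (16 - 7, 17 - 7, 4 + 3)
  = (9, 10, 7)

(9, 10, 7)


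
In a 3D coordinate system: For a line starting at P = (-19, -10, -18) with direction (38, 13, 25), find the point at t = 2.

P(t) = P + t·d
  = (-19 + 38·2, -10 + 13·2, -18 + 25·2)
  = (-19 + 76, -10 + 26, -18 + 50)
  = (57, 16, 32)

(57, 16, 32)


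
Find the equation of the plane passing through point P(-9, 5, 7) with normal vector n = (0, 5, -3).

The plane through P with normal n = (a, b, c) satisfies n·(r - P) = 0,
i.e. ax + by + cz = a·x₀ + b·y₀ + c·z₀.
d = 0·(-9) + 5·5 + (-3)·7
  = 0 + 25 - 21
  = 4
Equation: 5y - 3z = 4

5y - 3z = 4


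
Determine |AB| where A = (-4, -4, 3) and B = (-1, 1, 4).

d = √[(x₂-x₁)² + (y₂-y₁)² + (z₂-z₁)²]
  = √[3² + 5² + 1²]
  = √[9 + 25 + 1]
  = √35
  ≈ 5.916

5.916


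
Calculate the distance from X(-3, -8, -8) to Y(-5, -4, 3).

d = √[(x₂-x₁)² + (y₂-y₁)² + (z₂-z₁)²]
  = √[(-2)² + 4² + 11²]
  = √[4 + 16 + 121]
  = √141
  ≈ 11.87

11.87


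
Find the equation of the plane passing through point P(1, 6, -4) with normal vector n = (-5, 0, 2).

The plane through P with normal n = (a, b, c) satisfies n·(r - P) = 0,
i.e. ax + by + cz = a·x₀ + b·y₀ + c·z₀.
d = (-5)·1 + 0·6 + 2·(-4)
  = -5 + 0 - 8
  = -13
Equation: -5x + 2z = -13

-5x + 2z = -13


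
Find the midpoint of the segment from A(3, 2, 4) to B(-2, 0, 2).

M = ((x₁+x₂)/2, (y₁+y₂)/2, (z₁+z₂)/2)
  = ((3 - 2)/2, (2 + 0)/2, (4 + 2)/2)
  = (1/2, 2/2, 6/2)
  = (0.5, 1, 3)

(0.5, 1, 3)


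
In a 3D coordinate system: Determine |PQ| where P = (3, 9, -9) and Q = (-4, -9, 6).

d = √[(x₂-x₁)² + (y₂-y₁)² + (z₂-z₁)²]
  = √[(-7)² + (-18)² + 15²]
  = √[49 + 324 + 225]
  = √598
  ≈ 24.45

24.45


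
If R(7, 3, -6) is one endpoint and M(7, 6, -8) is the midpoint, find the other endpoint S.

S = 2M - R
  = (2·7 - 7, 2·6 - 3, 2·(-8) - (-6))
  = (14 - 7, 12 - 3, -16 + 6)
  = (7, 9, -10)

(7, 9, -10)


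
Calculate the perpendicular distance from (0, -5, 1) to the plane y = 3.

distance = |a·x₀ + b·y₀ + c·z₀ - d| / √(a² + b² + c²)
  = |0·0 + 1·(-5) + 0·1 - 3| / √(0² + 1² + 0²)
  = |0 - 5 + 0 - 3| / √(0 + 1 + 0)
  = |-8| / √1
  = 8 / 1
  ≈ 8

8


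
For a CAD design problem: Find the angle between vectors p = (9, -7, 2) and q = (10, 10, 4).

p·q = 9·10 + (-7)·10 + 2·4 = 90 - 70 + 8 = 28
|p| = √(9² + (-7)² + 2²) = √134 ≈ 11.58
|q| = √(10² + 10² + 4²) = √216 ≈ 14.7
cos θ = (p·q)/(|p||q|) = 28/(11.58·14.7) ≈ 0.1646
θ = arccos(0.1646) ≈ 80.53°

80.53°


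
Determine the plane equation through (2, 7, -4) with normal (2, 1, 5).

The plane through P with normal n = (a, b, c) satisfies n·(r - P) = 0,
i.e. ax + by + cz = a·x₀ + b·y₀ + c·z₀.
d = 2·2 + 1·7 + 5·(-4)
  = 4 + 7 - 20
  = -9
Equation: 2x + y + 5z = -9

2x + y + 5z = -9


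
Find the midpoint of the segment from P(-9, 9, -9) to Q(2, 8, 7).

M = ((x₁+x₂)/2, (y₁+y₂)/2, (z₁+z₂)/2)
  = ((-9 + 2)/2, (9 + 8)/2, (-9 + 7)/2)
  = (-7/2, 17/2, -2/2)
  = (-3.5, 8.5, -1)

(-3.5, 8.5, -1)


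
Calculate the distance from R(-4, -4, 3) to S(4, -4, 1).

d = √[(x₂-x₁)² + (y₂-y₁)² + (z₂-z₁)²]
  = √[8² + 0² + (-2)²]
  = √[64 + 0 + 4]
  = √68
  ≈ 8.246

8.246


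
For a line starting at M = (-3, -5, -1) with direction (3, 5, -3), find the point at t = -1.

P(t) = M + t·d
  = (-3 + 3·(-1), -5 + 5·(-1), -1 + (-3)·(-1))
  = (-3 - 3, -5 - 5, -1 + 3)
  = (-6, -10, 2)

(-6, -10, 2)


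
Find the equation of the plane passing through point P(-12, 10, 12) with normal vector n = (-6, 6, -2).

The plane through P with normal n = (a, b, c) satisfies n·(r - P) = 0,
i.e. ax + by + cz = a·x₀ + b·y₀ + c·z₀.
d = (-6)·(-12) + 6·10 + (-2)·12
  = 72 + 60 - 24
  = 108
Equation: -6x + 6y - 2z = 108

-6x + 6y - 2z = 108


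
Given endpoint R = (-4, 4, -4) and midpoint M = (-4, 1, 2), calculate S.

S = 2M - R
  = (2·(-4) - (-4), 2·1 - 4, 2·2 - (-4))
  = (-8 + 4, 2 - 4, 4 + 4)
  = (-4, -2, 8)

(-4, -2, 8)


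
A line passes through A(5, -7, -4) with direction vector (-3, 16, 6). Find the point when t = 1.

P(t) = A + t·d
  = (5 + (-3)·1, -7 + 16·1, -4 + 6·1)
  = (5 - 3, -7 + 16, -4 + 6)
  = (2, 9, 2)

(2, 9, 2)


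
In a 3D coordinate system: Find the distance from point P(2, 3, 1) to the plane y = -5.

distance = |a·x₀ + b·y₀ + c·z₀ - d| / √(a² + b² + c²)
  = |0·2 + 1·3 + 0·1 - (-5)| / √(0² + 1² + 0²)
  = |0 + 3 + 0 + 5| / √(0 + 1 + 0)
  = |8| / √1
  = 8 / 1
  ≈ 8

8


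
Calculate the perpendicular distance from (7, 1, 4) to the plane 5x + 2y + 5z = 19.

distance = |a·x₀ + b·y₀ + c·z₀ - d| / √(a² + b² + c²)
  = |5·7 + 2·1 + 5·4 - 19| / √(5² + 2² + 5²)
  = |35 + 2 + 20 - 19| / √(25 + 4 + 25)
  = |38| / √54
  = 38 / 7.348
  ≈ 5.171

5.171


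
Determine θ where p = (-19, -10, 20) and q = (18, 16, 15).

p·q = (-19)·18 + (-10)·16 + 20·15 = -342 - 160 + 300 = -202
|p| = √((-19)² + (-10)² + 20²) = √861 ≈ 29.34
|q| = √(18² + 16² + 15²) = √805 ≈ 28.37
cos θ = (p·q)/(|p||q|) = -202/(29.34·28.37) ≈ -0.2426
θ = arccos(-0.2426) ≈ 104°

104°


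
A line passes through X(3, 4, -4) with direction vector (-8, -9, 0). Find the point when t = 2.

P(t) = X + t·d
  = (3 + (-8)·2, 4 + (-9)·2, -4 + 0·2)
  = (3 - 16, 4 - 18, -4 + 0)
  = (-13, -14, -4)

(-13, -14, -4)


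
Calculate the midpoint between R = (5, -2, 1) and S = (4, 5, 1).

M = ((x₁+x₂)/2, (y₁+y₂)/2, (z₁+z₂)/2)
  = ((5 + 4)/2, (-2 + 5)/2, (1 + 1)/2)
  = (9/2, 3/2, 2/2)
  = (4.5, 1.5, 1)

(4.5, 1.5, 1)


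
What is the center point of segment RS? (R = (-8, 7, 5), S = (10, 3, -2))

M = ((x₁+x₂)/2, (y₁+y₂)/2, (z₁+z₂)/2)
  = ((-8 + 10)/2, (7 + 3)/2, (5 - 2)/2)
  = (2/2, 10/2, 3/2)
  = (1, 5, 1.5)

(1, 5, 1.5)


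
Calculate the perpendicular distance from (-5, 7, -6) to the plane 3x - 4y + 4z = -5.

distance = |a·x₀ + b·y₀ + c·z₀ - d| / √(a² + b² + c²)
  = |3·(-5) + (-4)·7 + 4·(-6) - (-5)| / √(3² + (-4)² + 4²)
  = |-15 - 28 - 24 + 5| / √(9 + 16 + 16)
  = |-62| / √41
  = 62 / 6.403
  ≈ 9.683

9.683


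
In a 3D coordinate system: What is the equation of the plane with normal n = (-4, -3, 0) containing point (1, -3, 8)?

The plane through P with normal n = (a, b, c) satisfies n·(r - P) = 0,
i.e. ax + by + cz = a·x₀ + b·y₀ + c·z₀.
d = (-4)·1 + (-3)·(-3) + 0·8
  = -4 + 9 + 0
  = 5
Equation: -4x - 3y = 5

-4x - 3y = 5


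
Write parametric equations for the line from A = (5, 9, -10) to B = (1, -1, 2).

Direction vector d = B - A = (1 - 5, -1 - 9, 2 + 10) = (-4, -10, 12)
Parametric form r = A + t·d:
x = 5 - 4t, y = 9 - 10t, z = -10 + 12t

x = 5 - 4t, y = 9 - 10t, z = -10 + 12t


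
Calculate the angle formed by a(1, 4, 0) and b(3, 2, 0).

a·b = 1·3 + 4·2 + 0·0 = 3 + 8 + 0 = 11
|a| = √(1² + 4² + 0²) = √17 ≈ 4.123
|b| = √(3² + 2² + 0²) = √13 ≈ 3.606
cos θ = (a·b)/(|a||b|) = 11/(4.123·3.606) ≈ 0.7399
θ = arccos(0.7399) ≈ 42.27°

42.27°


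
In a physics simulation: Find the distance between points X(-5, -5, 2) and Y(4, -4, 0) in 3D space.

d = √[(x₂-x₁)² + (y₂-y₁)² + (z₂-z₁)²]
  = √[9² + 1² + (-2)²]
  = √[81 + 1 + 4]
  = √86
  ≈ 9.274

9.274


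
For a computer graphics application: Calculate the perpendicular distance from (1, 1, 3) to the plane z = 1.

distance = |a·x₀ + b·y₀ + c·z₀ - d| / √(a² + b² + c²)
  = |0·1 + 0·1 + 1·3 - 1| / √(0² + 0² + 1²)
  = |0 + 0 + 3 - 1| / √(0 + 0 + 1)
  = |2| / √1
  = 2 / 1
  ≈ 2

2


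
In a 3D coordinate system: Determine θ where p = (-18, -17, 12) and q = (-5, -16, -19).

p·q = (-18)·(-5) + (-17)·(-16) + 12·(-19) = 90 + 272 - 228 = 134
|p| = √((-18)² + (-17)² + 12²) = √757 ≈ 27.51
|q| = √((-5)² + (-16)² + (-19)²) = √642 ≈ 25.34
cos θ = (p·q)/(|p||q|) = 134/(27.51·25.34) ≈ 0.1922
θ = arccos(0.1922) ≈ 78.92°

78.92°


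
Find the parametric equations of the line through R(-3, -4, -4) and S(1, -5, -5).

Direction vector d = S - R = (1 + 3, -5 + 4, -5 + 4) = (4, -1, -1)
Parametric form r = R + t·d:
x = -3 + 4t, y = -4 - t, z = -4 - t

x = -3 + 4t, y = -4 - t, z = -4 - t


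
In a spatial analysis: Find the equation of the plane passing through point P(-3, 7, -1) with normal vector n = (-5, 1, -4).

The plane through P with normal n = (a, b, c) satisfies n·(r - P) = 0,
i.e. ax + by + cz = a·x₀ + b·y₀ + c·z₀.
d = (-5)·(-3) + 1·7 + (-4)·(-1)
  = 15 + 7 + 4
  = 26
Equation: -5x + y - 4z = 26

-5x + y - 4z = 26


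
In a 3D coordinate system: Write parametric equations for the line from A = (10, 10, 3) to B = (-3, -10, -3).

Direction vector d = B - A = (-3 - 10, -10 - 10, -3 - 3) = (-13, -20, -6)
Parametric form r = A + t·d:
x = 10 - 13t, y = 10 - 20t, z = 3 - 6t

x = 10 - 13t, y = 10 - 20t, z = 3 - 6t


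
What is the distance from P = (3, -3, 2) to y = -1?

distance = |a·x₀ + b·y₀ + c·z₀ - d| / √(a² + b² + c²)
  = |0·3 + 1·(-3) + 0·2 - (-1)| / √(0² + 1² + 0²)
  = |0 - 3 + 0 + 1| / √(0 + 1 + 0)
  = |-2| / √1
  = 2 / 1
  ≈ 2

2


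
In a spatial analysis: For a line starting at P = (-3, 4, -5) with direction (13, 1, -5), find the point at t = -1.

P(t) = P + t·d
  = (-3 + 13·(-1), 4 + 1·(-1), -5 + (-5)·(-1))
  = (-3 - 13, 4 - 1, -5 + 5)
  = (-16, 3, 0)

(-16, 3, 0)


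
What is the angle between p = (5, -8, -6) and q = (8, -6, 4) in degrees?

p·q = 5·8 + (-8)·(-6) + (-6)·4 = 40 + 48 - 24 = 64
|p| = √(5² + (-8)² + (-6)²) = √125 ≈ 11.18
|q| = √(8² + (-6)² + 4²) = √116 ≈ 10.77
cos θ = (p·q)/(|p||q|) = 64/(11.18·10.77) ≈ 0.5315
θ = arccos(0.5315) ≈ 57.89°

57.89°


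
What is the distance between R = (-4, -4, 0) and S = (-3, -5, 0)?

d = √[(x₂-x₁)² + (y₂-y₁)² + (z₂-z₁)²]
  = √[1² + (-1)² + 0²]
  = √[1 + 1 + 0]
  = √2
  ≈ 1.414

1.414


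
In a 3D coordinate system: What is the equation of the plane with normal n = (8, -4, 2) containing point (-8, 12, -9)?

The plane through P with normal n = (a, b, c) satisfies n·(r - P) = 0,
i.e. ax + by + cz = a·x₀ + b·y₀ + c·z₀.
d = 8·(-8) + (-4)·12 + 2·(-9)
  = -64 - 48 - 18
  = -130
Equation: 8x - 4y + 2z = -130

8x - 4y + 2z = -130


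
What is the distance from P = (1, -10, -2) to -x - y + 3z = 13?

distance = |a·x₀ + b·y₀ + c·z₀ - d| / √(a² + b² + c²)
  = |(-1)·1 + (-1)·(-10) + 3·(-2) - 13| / √((-1)² + (-1)² + 3²)
  = |-1 + 10 - 6 - 13| / √(1 + 1 + 9)
  = |-10| / √11
  = 10 / 3.317
  ≈ 3.015

3.015


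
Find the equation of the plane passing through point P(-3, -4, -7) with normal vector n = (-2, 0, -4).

The plane through P with normal n = (a, b, c) satisfies n·(r - P) = 0,
i.e. ax + by + cz = a·x₀ + b·y₀ + c·z₀.
d = (-2)·(-3) + 0·(-4) + (-4)·(-7)
  = 6 + 0 + 28
  = 34
Equation: -2x - 4z = 34

-2x - 4z = 34


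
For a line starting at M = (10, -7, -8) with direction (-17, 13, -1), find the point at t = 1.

P(t) = M + t·d
  = (10 + (-17)·1, -7 + 13·1, -8 + (-1)·1)
  = (10 - 17, -7 + 13, -8 - 1)
  = (-7, 6, -9)

(-7, 6, -9)


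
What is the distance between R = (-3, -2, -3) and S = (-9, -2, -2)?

d = √[(x₂-x₁)² + (y₂-y₁)² + (z₂-z₁)²]
  = √[(-6)² + 0² + 1²]
  = √[36 + 0 + 1]
  = √37
  ≈ 6.083

6.083


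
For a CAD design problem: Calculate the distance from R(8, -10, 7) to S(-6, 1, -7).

d = √[(x₂-x₁)² + (y₂-y₁)² + (z₂-z₁)²]
  = √[(-14)² + 11² + (-14)²]
  = √[196 + 121 + 196]
  = √513
  ≈ 22.65

22.65


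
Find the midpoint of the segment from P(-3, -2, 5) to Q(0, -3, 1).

M = ((x₁+x₂)/2, (y₁+y₂)/2, (z₁+z₂)/2)
  = ((-3 + 0)/2, (-2 - 3)/2, (5 + 1)/2)
  = (-3/2, -5/2, 6/2)
  = (-1.5, -2.5, 3)

(-1.5, -2.5, 3)


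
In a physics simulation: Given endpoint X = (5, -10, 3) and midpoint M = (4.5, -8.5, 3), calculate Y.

Y = 2M - X
  = (2·4.5 - 5, 2·(-8.5) - (-10), 2·3 - 3)
  = (9 - 5, -17 + 10, 6 - 3)
  = (4, -7, 3)

(4, -7, 3)


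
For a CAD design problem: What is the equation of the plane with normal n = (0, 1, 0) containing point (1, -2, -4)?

The plane through P with normal n = (a, b, c) satisfies n·(r - P) = 0,
i.e. ax + by + cz = a·x₀ + b·y₀ + c·z₀.
d = 0·1 + 1·(-2) + 0·(-4)
  = 0 - 2 + 0
  = -2
Equation: y = -2

y = -2


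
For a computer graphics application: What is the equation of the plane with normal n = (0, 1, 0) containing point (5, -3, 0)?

The plane through P with normal n = (a, b, c) satisfies n·(r - P) = 0,
i.e. ax + by + cz = a·x₀ + b·y₀ + c·z₀.
d = 0·5 + 1·(-3) + 0·0
  = 0 - 3 + 0
  = -3
Equation: y = -3

y = -3


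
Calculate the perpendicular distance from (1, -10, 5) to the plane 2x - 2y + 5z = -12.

distance = |a·x₀ + b·y₀ + c·z₀ - d| / √(a² + b² + c²)
  = |2·1 + (-2)·(-10) + 5·5 - (-12)| / √(2² + (-2)² + 5²)
  = |2 + 20 + 25 + 12| / √(4 + 4 + 25)
  = |59| / √33
  = 59 / 5.745
  ≈ 10.27

10.27


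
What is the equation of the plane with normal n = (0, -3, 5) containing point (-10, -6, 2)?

The plane through P with normal n = (a, b, c) satisfies n·(r - P) = 0,
i.e. ax + by + cz = a·x₀ + b·y₀ + c·z₀.
d = 0·(-10) + (-3)·(-6) + 5·2
  = 0 + 18 + 10
  = 28
Equation: -3y + 5z = 28

-3y + 5z = 28


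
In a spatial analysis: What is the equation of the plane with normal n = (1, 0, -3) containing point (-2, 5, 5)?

The plane through P with normal n = (a, b, c) satisfies n·(r - P) = 0,
i.e. ax + by + cz = a·x₀ + b·y₀ + c·z₀.
d = 1·(-2) + 0·5 + (-3)·5
  = -2 + 0 - 15
  = -17
Equation: x - 3z = -17

x - 3z = -17


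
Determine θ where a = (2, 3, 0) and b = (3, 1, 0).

a·b = 2·3 + 3·1 + 0·0 = 6 + 3 + 0 = 9
|a| = √(2² + 3² + 0²) = √13 ≈ 3.606
|b| = √(3² + 1² + 0²) = √10 ≈ 3.162
cos θ = (a·b)/(|a||b|) = 9/(3.606·3.162) ≈ 0.7894
θ = arccos(0.7894) ≈ 37.87°

37.87°


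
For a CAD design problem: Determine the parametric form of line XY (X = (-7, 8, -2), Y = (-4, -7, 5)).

Direction vector d = Y - X = (-4 + 7, -7 - 8, 5 + 2) = (3, -15, 7)
Parametric form r = X + t·d:
x = -7 + 3t, y = 8 - 15t, z = -2 + 7t

x = -7 + 3t, y = 8 - 15t, z = -2 + 7t


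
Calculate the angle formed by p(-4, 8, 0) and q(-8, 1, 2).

p·q = (-4)·(-8) + 8·1 + 0·2 = 32 + 8 + 0 = 40
|p| = √((-4)² + 8² + 0²) = √80 ≈ 8.944
|q| = √((-8)² + 1² + 2²) = √69 ≈ 8.307
cos θ = (p·q)/(|p||q|) = 40/(8.944·8.307) ≈ 0.5384
θ = arccos(0.5384) ≈ 57.43°

57.43°


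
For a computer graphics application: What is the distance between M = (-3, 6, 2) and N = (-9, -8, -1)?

d = √[(x₂-x₁)² + (y₂-y₁)² + (z₂-z₁)²]
  = √[(-6)² + (-14)² + (-3)²]
  = √[36 + 196 + 9]
  = √241
  ≈ 15.52

15.52


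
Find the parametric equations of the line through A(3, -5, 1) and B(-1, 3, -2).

Direction vector d = B - A = (-1 - 3, 3 + 5, -2 - 1) = (-4, 8, -3)
Parametric form r = A + t·d:
x = 3 - 4t, y = -5 + 8t, z = 1 - 3t

x = 3 - 4t, y = -5 + 8t, z = 1 - 3t


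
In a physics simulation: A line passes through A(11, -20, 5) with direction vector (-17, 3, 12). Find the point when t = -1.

P(t) = A + t·d
  = (11 + (-17)·(-1), -20 + 3·(-1), 5 + 12·(-1))
  = (11 + 17, -20 - 3, 5 - 12)
  = (28, -23, -7)

(28, -23, -7)


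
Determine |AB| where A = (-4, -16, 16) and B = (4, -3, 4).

d = √[(x₂-x₁)² + (y₂-y₁)² + (z₂-z₁)²]
  = √[8² + 13² + (-12)²]
  = √[64 + 169 + 144]
  = √377
  ≈ 19.42

19.42


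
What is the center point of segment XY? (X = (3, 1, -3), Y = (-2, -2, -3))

M = ((x₁+x₂)/2, (y₁+y₂)/2, (z₁+z₂)/2)
  = ((3 - 2)/2, (1 - 2)/2, (-3 - 3)/2)
  = (1/2, -1/2, -6/2)
  = (0.5, -0.5, -3)

(0.5, -0.5, -3)


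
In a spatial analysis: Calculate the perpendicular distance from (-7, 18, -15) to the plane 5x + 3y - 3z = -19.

distance = |a·x₀ + b·y₀ + c·z₀ - d| / √(a² + b² + c²)
  = |5·(-7) + 3·18 + (-3)·(-15) - (-19)| / √(5² + 3² + (-3)²)
  = |-35 + 54 + 45 + 19| / √(25 + 9 + 9)
  = |83| / √43
  = 83 / 6.557
  ≈ 12.66

12.66


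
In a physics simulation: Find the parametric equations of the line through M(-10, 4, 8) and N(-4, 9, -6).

Direction vector d = N - M = (-4 + 10, 9 - 4, -6 - 8) = (6, 5, -14)
Parametric form r = M + t·d:
x = -10 + 6t, y = 4 + 5t, z = 8 - 14t

x = -10 + 6t, y = 4 + 5t, z = 8 - 14t


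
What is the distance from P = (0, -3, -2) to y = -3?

distance = |a·x₀ + b·y₀ + c·z₀ - d| / √(a² + b² + c²)
  = |0·0 + 1·(-3) + 0·(-2) - (-3)| / √(0² + 1² + 0²)
  = |0 - 3 + 0 + 3| / √(0 + 1 + 0)
  = |0| / √1
  = 0 / 1
  ≈ 0

0


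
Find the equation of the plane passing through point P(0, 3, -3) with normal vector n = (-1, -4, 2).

The plane through P with normal n = (a, b, c) satisfies n·(r - P) = 0,
i.e. ax + by + cz = a·x₀ + b·y₀ + c·z₀.
d = (-1)·0 + (-4)·3 + 2·(-3)
  = 0 - 12 - 6
  = -18
Equation: -x - 4y + 2z = -18

-x - 4y + 2z = -18


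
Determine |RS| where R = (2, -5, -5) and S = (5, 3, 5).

d = √[(x₂-x₁)² + (y₂-y₁)² + (z₂-z₁)²]
  = √[3² + 8² + 10²]
  = √[9 + 64 + 100]
  = √173
  ≈ 13.15

13.15


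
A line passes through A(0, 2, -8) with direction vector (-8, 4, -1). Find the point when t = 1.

P(t) = A + t·d
  = (0 + (-8)·1, 2 + 4·1, -8 + (-1)·1)
  = (0 - 8, 2 + 4, -8 - 1)
  = (-8, 6, -9)

(-8, 6, -9)


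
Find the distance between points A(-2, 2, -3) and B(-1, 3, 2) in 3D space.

d = √[(x₂-x₁)² + (y₂-y₁)² + (z₂-z₁)²]
  = √[1² + 1² + 5²]
  = √[1 + 1 + 25]
  = √27
  ≈ 5.196

5.196


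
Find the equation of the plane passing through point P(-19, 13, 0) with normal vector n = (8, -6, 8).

The plane through P with normal n = (a, b, c) satisfies n·(r - P) = 0,
i.e. ax + by + cz = a·x₀ + b·y₀ + c·z₀.
d = 8·(-19) + (-6)·13 + 8·0
  = -152 - 78 + 0
  = -230
Equation: 8x - 6y + 8z = -230

8x - 6y + 8z = -230


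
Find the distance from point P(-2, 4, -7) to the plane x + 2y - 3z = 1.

distance = |a·x₀ + b·y₀ + c·z₀ - d| / √(a² + b² + c²)
  = |1·(-2) + 2·4 + (-3)·(-7) - 1| / √(1² + 2² + (-3)²)
  = |-2 + 8 + 21 - 1| / √(1 + 4 + 9)
  = |26| / √14
  = 26 / 3.742
  ≈ 6.949

6.949


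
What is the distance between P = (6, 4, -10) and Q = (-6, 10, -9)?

d = √[(x₂-x₁)² + (y₂-y₁)² + (z₂-z₁)²]
  = √[(-12)² + 6² + 1²]
  = √[144 + 36 + 1]
  = √181
  ≈ 13.45

13.45


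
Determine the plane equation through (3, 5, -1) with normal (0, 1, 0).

The plane through P with normal n = (a, b, c) satisfies n·(r - P) = 0,
i.e. ax + by + cz = a·x₀ + b·y₀ + c·z₀.
d = 0·3 + 1·5 + 0·(-1)
  = 0 + 5 + 0
  = 5
Equation: y = 5

y = 5


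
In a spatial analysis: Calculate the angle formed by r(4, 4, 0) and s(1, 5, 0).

r·s = 4·1 + 4·5 + 0·0 = 4 + 20 + 0 = 24
|r| = √(4² + 4² + 0²) = √32 ≈ 5.657
|s| = √(1² + 5² + 0²) = √26 ≈ 5.099
cos θ = (r·s)/(|r||s|) = 24/(5.657·5.099) ≈ 0.8321
θ = arccos(0.8321) ≈ 33.69°

33.69°


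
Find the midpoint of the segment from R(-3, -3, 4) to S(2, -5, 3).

M = ((x₁+x₂)/2, (y₁+y₂)/2, (z₁+z₂)/2)
  = ((-3 + 2)/2, (-3 - 5)/2, (4 + 3)/2)
  = (-1/2, -8/2, 7/2)
  = (-0.5, -4, 3.5)

(-0.5, -4, 3.5)


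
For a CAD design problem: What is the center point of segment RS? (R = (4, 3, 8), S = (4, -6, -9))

M = ((x₁+x₂)/2, (y₁+y₂)/2, (z₁+z₂)/2)
  = ((4 + 4)/2, (3 - 6)/2, (8 - 9)/2)
  = (8/2, -3/2, -1/2)
  = (4, -1.5, -0.5)

(4, -1.5, -0.5)


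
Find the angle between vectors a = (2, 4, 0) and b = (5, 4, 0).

a·b = 2·5 + 4·4 + 0·0 = 10 + 16 + 0 = 26
|a| = √(2² + 4² + 0²) = √20 ≈ 4.472
|b| = √(5² + 4² + 0²) = √41 ≈ 6.403
cos θ = (a·b)/(|a||b|) = 26/(4.472·6.403) ≈ 0.908
θ = arccos(0.908) ≈ 24.78°

24.78°


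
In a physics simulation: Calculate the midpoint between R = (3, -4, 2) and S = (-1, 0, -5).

M = ((x₁+x₂)/2, (y₁+y₂)/2, (z₁+z₂)/2)
  = ((3 - 1)/2, (-4 + 0)/2, (2 - 5)/2)
  = (2/2, -4/2, -3/2)
  = (1, -2, -1.5)

(1, -2, -1.5)


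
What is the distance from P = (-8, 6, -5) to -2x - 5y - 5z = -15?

distance = |a·x₀ + b·y₀ + c·z₀ - d| / √(a² + b² + c²)
  = |(-2)·(-8) + (-5)·6 + (-5)·(-5) - (-15)| / √((-2)² + (-5)² + (-5)²)
  = |16 - 30 + 25 + 15| / √(4 + 25 + 25)
  = |26| / √54
  = 26 / 7.348
  ≈ 3.538

3.538


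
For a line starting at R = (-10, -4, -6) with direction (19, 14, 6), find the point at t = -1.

P(t) = R + t·d
  = (-10 + 19·(-1), -4 + 14·(-1), -6 + 6·(-1))
  = (-10 - 19, -4 - 14, -6 - 6)
  = (-29, -18, -12)

(-29, -18, -12)


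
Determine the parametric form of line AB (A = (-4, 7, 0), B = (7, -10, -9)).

Direction vector d = B - A = (7 + 4, -10 - 7, -9 + 0) = (11, -17, -9)
Parametric form r = A + t·d:
x = -4 + 11t, y = 7 - 17t, z = 0 - 9t

x = -4 + 11t, y = 7 - 17t, z = 0 - 9t


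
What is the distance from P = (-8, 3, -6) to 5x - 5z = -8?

distance = |a·x₀ + b·y₀ + c·z₀ - d| / √(a² + b² + c²)
  = |5·(-8) + 0·3 + (-5)·(-6) - (-8)| / √(5² + 0² + (-5)²)
  = |-40 + 0 + 30 + 8| / √(25 + 0 + 25)
  = |-2| / √50
  = 2 / 7.071
  ≈ 0.2828

0.2828


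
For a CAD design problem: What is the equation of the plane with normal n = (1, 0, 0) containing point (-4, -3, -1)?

The plane through P with normal n = (a, b, c) satisfies n·(r - P) = 0,
i.e. ax + by + cz = a·x₀ + b·y₀ + c·z₀.
d = 1·(-4) + 0·(-3) + 0·(-1)
  = -4 + 0 + 0
  = -4
Equation: x = -4

x = -4


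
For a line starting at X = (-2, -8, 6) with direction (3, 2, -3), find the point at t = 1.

P(t) = X + t·d
  = (-2 + 3·1, -8 + 2·1, 6 + (-3)·1)
  = (-2 + 3, -8 + 2, 6 - 3)
  = (1, -6, 3)

(1, -6, 3)


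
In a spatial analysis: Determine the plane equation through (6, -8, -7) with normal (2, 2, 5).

The plane through P with normal n = (a, b, c) satisfies n·(r - P) = 0,
i.e. ax + by + cz = a·x₀ + b·y₀ + c·z₀.
d = 2·6 + 2·(-8) + 5·(-7)
  = 12 - 16 - 35
  = -39
Equation: 2x + 2y + 5z = -39

2x + 2y + 5z = -39


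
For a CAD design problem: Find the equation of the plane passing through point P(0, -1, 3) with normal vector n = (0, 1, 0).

The plane through P with normal n = (a, b, c) satisfies n·(r - P) = 0,
i.e. ax + by + cz = a·x₀ + b·y₀ + c·z₀.
d = 0·0 + 1·(-1) + 0·3
  = 0 - 1 + 0
  = -1
Equation: y = -1

y = -1


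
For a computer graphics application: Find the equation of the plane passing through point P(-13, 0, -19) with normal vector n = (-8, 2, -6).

The plane through P with normal n = (a, b, c) satisfies n·(r - P) = 0,
i.e. ax + by + cz = a·x₀ + b·y₀ + c·z₀.
d = (-8)·(-13) + 2·0 + (-6)·(-19)
  = 104 + 0 + 114
  = 218
Equation: -8x + 2y - 6z = 218

-8x + 2y - 6z = 218


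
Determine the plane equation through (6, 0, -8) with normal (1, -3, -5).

The plane through P with normal n = (a, b, c) satisfies n·(r - P) = 0,
i.e. ax + by + cz = a·x₀ + b·y₀ + c·z₀.
d = 1·6 + (-3)·0 + (-5)·(-8)
  = 6 + 0 + 40
  = 46
Equation: x - 3y - 5z = 46

x - 3y - 5z = 46


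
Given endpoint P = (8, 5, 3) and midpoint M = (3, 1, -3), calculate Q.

Q = 2M - P
  = (2·3 - 8, 2·1 - 5, 2·(-3) - 3)
  = (6 - 8, 2 - 5, -6 - 3)
  = (-2, -3, -9)

(-2, -3, -9)


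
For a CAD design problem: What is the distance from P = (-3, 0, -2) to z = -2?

distance = |a·x₀ + b·y₀ + c·z₀ - d| / √(a² + b² + c²)
  = |0·(-3) + 0·0 + 1·(-2) - (-2)| / √(0² + 0² + 1²)
  = |0 + 0 - 2 + 2| / √(0 + 0 + 1)
  = |0| / √1
  = 0 / 1
  ≈ 0

0


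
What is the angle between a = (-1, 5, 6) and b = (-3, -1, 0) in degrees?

a·b = (-1)·(-3) + 5·(-1) + 6·0 = 3 - 5 + 0 = -2
|a| = √((-1)² + 5² + 6²) = √62 ≈ 7.874
|b| = √((-3)² + (-1)² + 0²) = √10 ≈ 3.162
cos θ = (a·b)/(|a||b|) = -2/(7.874·3.162) ≈ -0.08032
θ = arccos(-0.08032) ≈ 94.61°

94.61°


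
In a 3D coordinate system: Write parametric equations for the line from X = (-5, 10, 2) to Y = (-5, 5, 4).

Direction vector d = Y - X = (-5 + 5, 5 - 10, 4 - 2) = (0, -5, 2)
Parametric form r = X + t·d:
x = -5, y = 10 - 5t, z = 2 + 2t

x = -5, y = 10 - 5t, z = 2 + 2t


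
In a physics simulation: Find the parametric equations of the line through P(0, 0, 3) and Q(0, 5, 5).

Direction vector d = Q - P = (0 + 0, 5 + 0, 5 - 3) = (0, 5, 2)
Parametric form r = P + t·d:
x = 0, y = 0 + 5t, z = 3 + 2t

x = 0, y = 0 + 5t, z = 3 + 2t


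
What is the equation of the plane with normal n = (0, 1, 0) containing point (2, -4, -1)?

The plane through P with normal n = (a, b, c) satisfies n·(r - P) = 0,
i.e. ax + by + cz = a·x₀ + b·y₀ + c·z₀.
d = 0·2 + 1·(-4) + 0·(-1)
  = 0 - 4 + 0
  = -4
Equation: y = -4

y = -4


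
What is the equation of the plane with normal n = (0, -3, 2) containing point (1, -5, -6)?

The plane through P with normal n = (a, b, c) satisfies n·(r - P) = 0,
i.e. ax + by + cz = a·x₀ + b·y₀ + c·z₀.
d = 0·1 + (-3)·(-5) + 2·(-6)
  = 0 + 15 - 12
  = 3
Equation: -3y + 2z = 3

-3y + 2z = 3


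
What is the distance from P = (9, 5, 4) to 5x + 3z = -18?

distance = |a·x₀ + b·y₀ + c·z₀ - d| / √(a² + b² + c²)
  = |5·9 + 0·5 + 3·4 - (-18)| / √(5² + 0² + 3²)
  = |45 + 0 + 12 + 18| / √(25 + 0 + 9)
  = |75| / √34
  = 75 / 5.831
  ≈ 12.86

12.86


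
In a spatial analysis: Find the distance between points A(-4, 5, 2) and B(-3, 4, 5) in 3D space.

d = √[(x₂-x₁)² + (y₂-y₁)² + (z₂-z₁)²]
  = √[1² + (-1)² + 3²]
  = √[1 + 1 + 9]
  = √11
  ≈ 3.317

3.317


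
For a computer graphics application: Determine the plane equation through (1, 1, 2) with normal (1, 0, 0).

The plane through P with normal n = (a, b, c) satisfies n·(r - P) = 0,
i.e. ax + by + cz = a·x₀ + b·y₀ + c·z₀.
d = 1·1 + 0·1 + 0·2
  = 1 + 0 + 0
  = 1
Equation: x = 1

x = 1


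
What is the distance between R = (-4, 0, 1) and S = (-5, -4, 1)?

d = √[(x₂-x₁)² + (y₂-y₁)² + (z₂-z₁)²]
  = √[(-1)² + (-4)² + 0²]
  = √[1 + 16 + 0]
  = √17
  ≈ 4.123

4.123


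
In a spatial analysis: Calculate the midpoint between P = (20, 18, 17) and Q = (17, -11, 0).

M = ((x₁+x₂)/2, (y₁+y₂)/2, (z₁+z₂)/2)
  = ((20 + 17)/2, (18 - 11)/2, (17 + 0)/2)
  = (37/2, 7/2, 17/2)
  = (18.5, 3.5, 8.5)

(18.5, 3.5, 8.5)


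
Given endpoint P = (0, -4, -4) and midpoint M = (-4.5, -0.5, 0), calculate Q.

Q = 2M - P
  = (2·(-4.5) - 0, 2·(-0.5) - (-4), 2·0 - (-4))
  = (-9 + 0, -1 + 4, 0 + 4)
  = (-9, 3, 4)

(-9, 3, 4)


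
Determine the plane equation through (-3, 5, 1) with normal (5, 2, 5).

The plane through P with normal n = (a, b, c) satisfies n·(r - P) = 0,
i.e. ax + by + cz = a·x₀ + b·y₀ + c·z₀.
d = 5·(-3) + 2·5 + 5·1
  = -15 + 10 + 5
  = 0
Equation: 5x + 2y + 5z = 0

5x + 2y + 5z = 0


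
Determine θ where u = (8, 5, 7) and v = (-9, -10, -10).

u·v = 8·(-9) + 5·(-10) + 7·(-10) = -72 - 50 - 70 = -192
|u| = √(8² + 5² + 7²) = √138 ≈ 11.75
|v| = √((-9)² + (-10)² + (-10)²) = √281 ≈ 16.76
cos θ = (u·v)/(|u||v|) = -192/(11.75·16.76) ≈ -0.975
θ = arccos(-0.975) ≈ 167.2°

167.2°


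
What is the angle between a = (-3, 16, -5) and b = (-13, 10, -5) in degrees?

a·b = (-3)·(-13) + 16·10 + (-5)·(-5) = 39 + 160 + 25 = 224
|a| = √((-3)² + 16² + (-5)²) = √290 ≈ 17.03
|b| = √((-13)² + 10² + (-5)²) = √294 ≈ 17.15
cos θ = (a·b)/(|a||b|) = 224/(17.03·17.15) ≈ 0.7671
θ = arccos(0.7671) ≈ 39.9°

39.9°


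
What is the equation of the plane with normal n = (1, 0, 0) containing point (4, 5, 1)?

The plane through P with normal n = (a, b, c) satisfies n·(r - P) = 0,
i.e. ax + by + cz = a·x₀ + b·y₀ + c·z₀.
d = 1·4 + 0·5 + 0·1
  = 4 + 0 + 0
  = 4
Equation: x = 4

x = 4


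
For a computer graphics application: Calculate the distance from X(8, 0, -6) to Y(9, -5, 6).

d = √[(x₂-x₁)² + (y₂-y₁)² + (z₂-z₁)²]
  = √[1² + (-5)² + 12²]
  = √[1 + 25 + 144]
  = √170
  ≈ 13.04

13.04


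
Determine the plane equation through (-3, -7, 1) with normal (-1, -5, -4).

The plane through P with normal n = (a, b, c) satisfies n·(r - P) = 0,
i.e. ax + by + cz = a·x₀ + b·y₀ + c·z₀.
d = (-1)·(-3) + (-5)·(-7) + (-4)·1
  = 3 + 35 - 4
  = 34
Equation: -x - 5y - 4z = 34

-x - 5y - 4z = 34


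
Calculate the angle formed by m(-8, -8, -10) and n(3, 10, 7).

m·n = (-8)·3 + (-8)·10 + (-10)·7 = -24 - 80 - 70 = -174
|m| = √((-8)² + (-8)² + (-10)²) = √228 ≈ 15.1
|n| = √(3² + 10² + 7²) = √158 ≈ 12.57
cos θ = (m·n)/(|m||n|) = -174/(15.1·12.57) ≈ -0.9168
θ = arccos(-0.9168) ≈ 156.5°

156.5°


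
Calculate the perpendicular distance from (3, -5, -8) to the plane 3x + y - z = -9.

distance = |a·x₀ + b·y₀ + c·z₀ - d| / √(a² + b² + c²)
  = |3·3 + 1·(-5) + (-1)·(-8) - (-9)| / √(3² + 1² + (-1)²)
  = |9 - 5 + 8 + 9| / √(9 + 1 + 1)
  = |21| / √11
  = 21 / 3.317
  ≈ 6.332

6.332


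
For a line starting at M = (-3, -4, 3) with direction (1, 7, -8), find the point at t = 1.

P(t) = M + t·d
  = (-3 + 1·1, -4 + 7·1, 3 + (-8)·1)
  = (-3 + 1, -4 + 7, 3 - 8)
  = (-2, 3, -5)

(-2, 3, -5)


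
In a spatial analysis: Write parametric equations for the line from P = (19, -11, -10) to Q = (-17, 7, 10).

Direction vector d = Q - P = (-17 - 19, 7 + 11, 10 + 10) = (-36, 18, 20)
Parametric form r = P + t·d:
x = 19 - 36t, y = -11 + 18t, z = -10 + 20t

x = 19 - 36t, y = -11 + 18t, z = -10 + 20t


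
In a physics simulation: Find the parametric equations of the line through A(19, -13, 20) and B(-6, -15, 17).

Direction vector d = B - A = (-6 - 19, -15 + 13, 17 - 20) = (-25, -2, -3)
Parametric form r = A + t·d:
x = 19 - 25t, y = -13 - 2t, z = 20 - 3t

x = 19 - 25t, y = -13 - 2t, z = 20 - 3t


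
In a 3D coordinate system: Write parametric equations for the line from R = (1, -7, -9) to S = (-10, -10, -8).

Direction vector d = S - R = (-10 - 1, -10 + 7, -8 + 9) = (-11, -3, 1)
Parametric form r = R + t·d:
x = 1 - 11t, y = -7 - 3t, z = -9 + t

x = 1 - 11t, y = -7 - 3t, z = -9 + t


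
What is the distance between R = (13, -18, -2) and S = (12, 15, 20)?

d = √[(x₂-x₁)² + (y₂-y₁)² + (z₂-z₁)²]
  = √[(-1)² + 33² + 22²]
  = √[1 + 1089 + 484]
  = √1574
  ≈ 39.67

39.67


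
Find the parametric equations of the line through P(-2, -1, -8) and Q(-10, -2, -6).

Direction vector d = Q - P = (-10 + 2, -2 + 1, -6 + 8) = (-8, -1, 2)
Parametric form r = P + t·d:
x = -2 - 8t, y = -1 - t, z = -8 + 2t

x = -2 - 8t, y = -1 - t, z = -8 + 2t


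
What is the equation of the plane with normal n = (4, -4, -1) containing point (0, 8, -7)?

The plane through P with normal n = (a, b, c) satisfies n·(r - P) = 0,
i.e. ax + by + cz = a·x₀ + b·y₀ + c·z₀.
d = 4·0 + (-4)·8 + (-1)·(-7)
  = 0 - 32 + 7
  = -25
Equation: 4x - 4y - z = -25

4x - 4y - z = -25


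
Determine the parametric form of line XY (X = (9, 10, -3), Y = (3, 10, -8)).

Direction vector d = Y - X = (3 - 9, 10 - 10, -8 + 3) = (-6, 0, -5)
Parametric form r = X + t·d:
x = 9 - 6t, y = 10, z = -3 - 5t

x = 9 - 6t, y = 10, z = -3 - 5t


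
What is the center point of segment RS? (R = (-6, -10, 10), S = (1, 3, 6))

M = ((x₁+x₂)/2, (y₁+y₂)/2, (z₁+z₂)/2)
  = ((-6 + 1)/2, (-10 + 3)/2, (10 + 6)/2)
  = (-5/2, -7/2, 16/2)
  = (-2.5, -3.5, 8)

(-2.5, -3.5, 8)


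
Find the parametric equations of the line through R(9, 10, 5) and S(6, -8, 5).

Direction vector d = S - R = (6 - 9, -8 - 10, 5 - 5) = (-3, -18, 0)
Parametric form r = R + t·d:
x = 9 - 3t, y = 10 - 18t, z = 5

x = 9 - 3t, y = 10 - 18t, z = 5


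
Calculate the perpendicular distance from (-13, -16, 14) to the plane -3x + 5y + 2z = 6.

distance = |a·x₀ + b·y₀ + c·z₀ - d| / √(a² + b² + c²)
  = |(-3)·(-13) + 5·(-16) + 2·14 - 6| / √((-3)² + 5² + 2²)
  = |39 - 80 + 28 - 6| / √(9 + 25 + 4)
  = |-19| / √38
  = 19 / 6.164
  ≈ 3.082

3.082


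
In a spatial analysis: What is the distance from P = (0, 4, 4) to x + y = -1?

distance = |a·x₀ + b·y₀ + c·z₀ - d| / √(a² + b² + c²)
  = |1·0 + 1·4 + 0·4 - (-1)| / √(1² + 1² + 0²)
  = |0 + 4 + 0 + 1| / √(1 + 1 + 0)
  = |5| / √2
  = 5 / 1.414
  ≈ 3.536

3.536


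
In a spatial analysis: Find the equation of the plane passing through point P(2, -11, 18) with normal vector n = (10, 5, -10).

The plane through P with normal n = (a, b, c) satisfies n·(r - P) = 0,
i.e. ax + by + cz = a·x₀ + b·y₀ + c·z₀.
d = 10·2 + 5·(-11) + (-10)·18
  = 20 - 55 - 180
  = -215
Equation: 10x + 5y - 10z = -215

10x + 5y - 10z = -215


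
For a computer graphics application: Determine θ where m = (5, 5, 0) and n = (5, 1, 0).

m·n = 5·5 + 5·1 + 0·0 = 25 + 5 + 0 = 30
|m| = √(5² + 5² + 0²) = √50 ≈ 7.071
|n| = √(5² + 1² + 0²) = √26 ≈ 5.099
cos θ = (m·n)/(|m||n|) = 30/(7.071·5.099) ≈ 0.8321
θ = arccos(0.8321) ≈ 33.69°

33.69°


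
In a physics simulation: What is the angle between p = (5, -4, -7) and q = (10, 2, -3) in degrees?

p·q = 5·10 + (-4)·2 + (-7)·(-3) = 50 - 8 + 21 = 63
|p| = √(5² + (-4)² + (-7)²) = √90 ≈ 9.487
|q| = √(10² + 2² + (-3)²) = √113 ≈ 10.63
cos θ = (p·q)/(|p||q|) = 63/(9.487·10.63) ≈ 0.6247
θ = arccos(0.6247) ≈ 51.34°

51.34°


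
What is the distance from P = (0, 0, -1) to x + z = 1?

distance = |a·x₀ + b·y₀ + c·z₀ - d| / √(a² + b² + c²)
  = |1·0 + 0·0 + 1·(-1) - 1| / √(1² + 0² + 1²)
  = |0 + 0 - 1 - 1| / √(1 + 0 + 1)
  = |-2| / √2
  = 2 / 1.414
  ≈ 1.414

1.414


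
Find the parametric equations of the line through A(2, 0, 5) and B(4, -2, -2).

Direction vector d = B - A = (4 - 2, -2 + 0, -2 - 5) = (2, -2, -7)
Parametric form r = A + t·d:
x = 2 + 2t, y = 0 - 2t, z = 5 - 7t

x = 2 + 2t, y = 0 - 2t, z = 5 - 7t


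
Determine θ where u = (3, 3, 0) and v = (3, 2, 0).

u·v = 3·3 + 3·2 + 0·0 = 9 + 6 + 0 = 15
|u| = √(3² + 3² + 0²) = √18 ≈ 4.243
|v| = √(3² + 2² + 0²) = √13 ≈ 3.606
cos θ = (u·v)/(|u||v|) = 15/(4.243·3.606) ≈ 0.9806
θ = arccos(0.9806) ≈ 11.31°

11.31°


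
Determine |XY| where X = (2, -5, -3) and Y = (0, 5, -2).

d = √[(x₂-x₁)² + (y₂-y₁)² + (z₂-z₁)²]
  = √[(-2)² + 10² + 1²]
  = √[4 + 100 + 1]
  = √105
  ≈ 10.25

10.25


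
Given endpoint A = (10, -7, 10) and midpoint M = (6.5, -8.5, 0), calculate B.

B = 2M - A
  = (2·6.5 - 10, 2·(-8.5) - (-7), 2·0 - 10)
  = (13 - 10, -17 + 7, 0 - 10)
  = (3, -10, -10)

(3, -10, -10)


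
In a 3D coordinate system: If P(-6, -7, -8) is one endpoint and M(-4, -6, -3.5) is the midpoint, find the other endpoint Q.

Q = 2M - P
  = (2·(-4) - (-6), 2·(-6) - (-7), 2·(-3.5) - (-8))
  = (-8 + 6, -12 + 7, -7 + 8)
  = (-2, -5, 1)

(-2, -5, 1)


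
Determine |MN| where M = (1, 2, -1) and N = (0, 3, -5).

d = √[(x₂-x₁)² + (y₂-y₁)² + (z₂-z₁)²]
  = √[(-1)² + 1² + (-4)²]
  = √[1 + 1 + 16]
  = √18
  ≈ 4.243

4.243


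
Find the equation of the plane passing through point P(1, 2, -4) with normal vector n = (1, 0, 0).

The plane through P with normal n = (a, b, c) satisfies n·(r - P) = 0,
i.e. ax + by + cz = a·x₀ + b·y₀ + c·z₀.
d = 1·1 + 0·2 + 0·(-4)
  = 1 + 0 + 0
  = 1
Equation: x = 1

x = 1


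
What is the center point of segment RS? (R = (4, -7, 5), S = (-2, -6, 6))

M = ((x₁+x₂)/2, (y₁+y₂)/2, (z₁+z₂)/2)
  = ((4 - 2)/2, (-7 - 6)/2, (5 + 6)/2)
  = (2/2, -13/2, 11/2)
  = (1, -6.5, 5.5)

(1, -6.5, 5.5)


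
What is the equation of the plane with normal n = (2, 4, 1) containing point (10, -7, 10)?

The plane through P with normal n = (a, b, c) satisfies n·(r - P) = 0,
i.e. ax + by + cz = a·x₀ + b·y₀ + c·z₀.
d = 2·10 + 4·(-7) + 1·10
  = 20 - 28 + 10
  = 2
Equation: 2x + 4y + z = 2

2x + 4y + z = 2


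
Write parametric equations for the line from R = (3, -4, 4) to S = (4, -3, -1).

Direction vector d = S - R = (4 - 3, -3 + 4, -1 - 4) = (1, 1, -5)
Parametric form r = R + t·d:
x = 3 + t, y = -4 + t, z = 4 - 5t

x = 3 + t, y = -4 + t, z = 4 - 5t


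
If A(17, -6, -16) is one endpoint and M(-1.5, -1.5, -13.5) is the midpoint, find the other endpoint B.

B = 2M - A
  = (2·(-1.5) - 17, 2·(-1.5) - (-6), 2·(-13.5) - (-16))
  = (-3 - 17, -3 + 6, -27 + 16)
  = (-20, 3, -11)

(-20, 3, -11)


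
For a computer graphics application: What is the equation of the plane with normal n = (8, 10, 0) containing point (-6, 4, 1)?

The plane through P with normal n = (a, b, c) satisfies n·(r - P) = 0,
i.e. ax + by + cz = a·x₀ + b·y₀ + c·z₀.
d = 8·(-6) + 10·4 + 0·1
  = -48 + 40 + 0
  = -8
Equation: 8x + 10y = -8

8x + 10y = -8
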